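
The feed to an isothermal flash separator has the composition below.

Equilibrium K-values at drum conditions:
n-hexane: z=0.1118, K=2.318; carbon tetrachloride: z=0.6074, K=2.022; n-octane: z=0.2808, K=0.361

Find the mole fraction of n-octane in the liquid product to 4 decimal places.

x_n-octane = 0.6246

Rachford–Rice: g(ψ) = Σ zᵢ(Kᵢ−1)/(1+ψ(Kᵢ−1)) = 0.
g(0) = ΣzᵢKᵢ − 1 = 0.5887 and g(1) = 1 − Σzᵢ/Kᵢ = -0.1265, so a root lies in (0, 1).
Iterate (Newton) starting at ψ = 0.61:
  ψ = 0.6100: g = 0.17001, g' = -0.6083 → ψ = 0.8895
  ψ = 0.8895: g = -0.02271, g' = -0.8307 → ψ = 0.8621
  ψ = 0.8621: g = -0.00057, g' = -0.7903 → ψ = 0.8614
Converged at ψ = 0.8614.
Compositions from xᵢ = zᵢ/(1+ψ(Kᵢ−1)), yᵢ = Kᵢxᵢ:
  n-hexane: x = 0.0524, y = 0.1214
  carbon tetrachloride: x = 0.3230, y = 0.6531
  n-octane: x = 0.6246, y = 0.2255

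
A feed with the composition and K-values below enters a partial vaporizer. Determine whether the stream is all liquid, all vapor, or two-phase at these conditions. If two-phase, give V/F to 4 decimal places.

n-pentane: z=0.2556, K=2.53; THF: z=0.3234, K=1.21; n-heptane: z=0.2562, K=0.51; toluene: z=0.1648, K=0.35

ΣzᵢKᵢ = 1.2263; Σzᵢ/Kᵢ = 1.3415.
Both exceed 1, so a two-phase solution exists.
Material balance + equilibrium reduce to Σ zᵢ(Kᵢ−1)/(1+ψ(Kᵢ−1)) = 0.
Newton–Raphson from ψ = 0.5:
  ψ = 0.5000: g = -0.04194, g' = -0.4645 → ψ = 0.4097
  ψ = 0.4097: g = -0.00015, g' = -0.4638 → ψ = 0.4094
Converged at ψ = 0.4094.

two-phase, V/F = 0.4094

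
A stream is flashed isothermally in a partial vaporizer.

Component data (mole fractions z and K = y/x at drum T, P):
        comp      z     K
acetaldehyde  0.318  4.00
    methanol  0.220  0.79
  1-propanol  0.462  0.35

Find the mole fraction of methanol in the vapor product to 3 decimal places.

Material balance + equilibrium reduce to Σ zᵢ(Kᵢ−1)/(1+ψ(Kᵢ−1)) = 0.
g(0) = ΣzᵢKᵢ − 1 = 0.607 and g(1) = 1 − Σzᵢ/Kᵢ = -0.678, so a root lies in (0, 1).
Newton iteration, ψ⁰ = 0.49:
  ψ = 0.490: g = -0.1059, g' = -0.901 → ψ = 0.373
  ψ = 0.373: g = 0.0042, g' = -0.990 → ψ = 0.377
Converged at ψ = 0.377.
Compositions from xᵢ = zᵢ/(1+ψ(Kᵢ−1)), yᵢ = Kᵢxᵢ:
  acetaldehyde: x = 0.149, y = 0.597
  methanol: x = 0.239, y = 0.189
  1-propanol: x = 0.612, y = 0.214

y_methanol = 0.189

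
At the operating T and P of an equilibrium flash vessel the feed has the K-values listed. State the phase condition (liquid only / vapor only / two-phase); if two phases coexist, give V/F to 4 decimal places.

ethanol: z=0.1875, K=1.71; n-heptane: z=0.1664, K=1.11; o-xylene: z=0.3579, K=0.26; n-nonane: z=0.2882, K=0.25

liquid only

ΣzᵢKᵢ = 0.6704; Σzᵢ/Kᵢ = 2.7889.
Since ΣzᵢKᵢ < 1 the mixture is below its bubble point — single liquid phase.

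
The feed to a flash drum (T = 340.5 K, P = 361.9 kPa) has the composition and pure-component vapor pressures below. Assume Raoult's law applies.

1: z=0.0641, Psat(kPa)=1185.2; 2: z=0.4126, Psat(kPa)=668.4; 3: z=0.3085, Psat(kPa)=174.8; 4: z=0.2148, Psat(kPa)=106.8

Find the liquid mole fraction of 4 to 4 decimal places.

x_4 = 0.2662

Raoult's law: Kᵢ = Pᵢˢᵃᵗ/P = Pᵢˢᵃᵗ/361.9.
  K_1 = 1185.2/361.9 = 3.274938, K_2 = 668.4/361.9 = 1.846919, K_3 = 174.8/361.9 = 0.483006, K_4 = 106.8/361.9 = 0.295109
Let ψ = V/F and solve Σ zᵢ(Kᵢ−1)/(1+ψ(Kᵢ−1)) = 0.
Feasibility: ΣzᵢKᵢ = 1.1844, Σzᵢ/Kᵢ = 1.6095 — both > 1, two phases present.
Newton iteration, ψ⁰ = 0.5:
  ψ = 0.5000: g = -0.13520, g' = -0.6232 → ψ = 0.2830
  ψ = 0.2830: g = -0.00540, g' = -0.5950 → ψ = 0.2740
Converged at ψ = 0.2740.
Compositions from xᵢ = zᵢ/(1+ψ(Kᵢ−1)), yᵢ = Kᵢxᵢ:
  1: x = 0.0395, y = 0.1293
  2: x = 0.3349, y = 0.6185
  3: x = 0.3594, y = 0.1736
  4: x = 0.2662, y = 0.0786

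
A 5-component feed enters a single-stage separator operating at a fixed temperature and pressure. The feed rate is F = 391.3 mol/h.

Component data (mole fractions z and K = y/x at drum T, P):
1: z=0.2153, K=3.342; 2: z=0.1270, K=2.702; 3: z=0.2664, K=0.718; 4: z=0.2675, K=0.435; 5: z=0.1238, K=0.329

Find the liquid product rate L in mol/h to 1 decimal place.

Material balance + equilibrium reduce to Σ zᵢ(Kᵢ−1)/(1+V/F(Kᵢ−1)) = 0.
g(0) = ΣzᵢKᵢ − 1 = 0.4111 and g(1) = 1 − Σzᵢ/Kᵢ = -0.4737, so a root lies in (0, 1).
Iterate (Newton) starting at V/F = 0.48:
  V/F = 0.4800: g = -0.06046, g' = -0.6836 → V/F = 0.3916
  V/F = 0.3916: g = 0.00155, g' = -0.7239 → V/F = 0.3937
Converged at V/F = 0.3937.
Then V = V/F·F = 0.3937·391.3 = 154.1 mol/h and L = F − V = 237.2 mol/h.

L = 237.2 mol/h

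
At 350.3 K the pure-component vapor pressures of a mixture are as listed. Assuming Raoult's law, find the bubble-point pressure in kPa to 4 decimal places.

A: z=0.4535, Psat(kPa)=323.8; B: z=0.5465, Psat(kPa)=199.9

Pbub = 256.0887 kPa

At the bubble point ψ → 0, so ΣzᵢKᵢ = 1 with Kᵢ = Pᵢˢᵃᵗ/P ⇒ P = ΣzᵢPᵢˢᵃᵗ.
P = 0.4535·323.8 + 0.5465·199.9 = 256.0887 kPa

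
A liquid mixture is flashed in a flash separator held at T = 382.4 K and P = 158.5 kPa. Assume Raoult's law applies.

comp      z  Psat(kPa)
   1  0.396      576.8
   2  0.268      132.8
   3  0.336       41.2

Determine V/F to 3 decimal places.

Raoult's law: Kᵢ = Pᵢˢᵃᵗ/P = Pᵢˢᵃᵗ/158.5.
  K_1 = 576.8/158.5 = 3.63912, K_2 = 132.8/158.5 = 0.83785, K_3 = 41.2/158.5 = 0.25994
Material balance + equilibrium reduce to Σ zᵢ(Kᵢ−1)/(1+V/F(Kᵢ−1)) = 0.
Check two-phase: ΣzᵢKᵢ = 1.753 > 1 and Σzᵢ/Kᵢ = 1.721 > 1, so g(0) = 0.753 > 0 and g(1) = -0.721 < 0.
Newton iteration, V/F⁰ = 0.55:
  V/F = 0.550: g = -0.0408, g' = -0.991 → V/F = 0.509
Converged at V/F = 0.509.

V/F = 0.509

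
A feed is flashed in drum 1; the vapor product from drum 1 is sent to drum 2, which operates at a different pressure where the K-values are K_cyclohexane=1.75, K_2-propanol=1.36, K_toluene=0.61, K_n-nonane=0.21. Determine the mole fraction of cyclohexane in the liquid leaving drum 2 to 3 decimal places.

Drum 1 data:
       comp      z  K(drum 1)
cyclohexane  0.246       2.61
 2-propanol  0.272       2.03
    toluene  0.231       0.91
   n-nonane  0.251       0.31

Drum 1:
Newton–Raphson from ψ₁ = 0.4:
  ψ₁ = 0.400: g = 0.1785, g' = -0.611 → ψ₁ = 0.692
  ψ₁ = 0.692: g = -0.0030, g' = -0.681 → ψ₁ = 0.688
Converged at ψ₁ = 0.688.
Drum-1 compositions:
  cyclohexane: x = 0.117, y = 0.305
  2-propanol: x = 0.159, y = 0.323
  toluene: x = 0.246, y = 0.224
  n-nonane: x = 0.478, y = 0.148
Drum-2 feed = drum-1 vapor: z₂ = (0.3046, 0.3232, 0.2241, 0.1481).
Drum 2:
Newton iteration, ψ₂⁰ = 0.5:
  ψ₂ = 0.500: g = -0.0372, g' = -0.426 → ψ₂ = 0.413
  ψ₂ = 0.413: g = -0.0020, g' = -0.384 → ψ₂ = 0.407
Converged at ψ₂ = 0.407.
  cyclohexane: x = 0.233, y = 0.408
  2-propanol: x = 0.282, y = 0.383
  toluene: x = 0.266, y = 0.163
  n-nonane: x = 0.218, y = 0.046

x_cyclohexane (drum 2) = 0.233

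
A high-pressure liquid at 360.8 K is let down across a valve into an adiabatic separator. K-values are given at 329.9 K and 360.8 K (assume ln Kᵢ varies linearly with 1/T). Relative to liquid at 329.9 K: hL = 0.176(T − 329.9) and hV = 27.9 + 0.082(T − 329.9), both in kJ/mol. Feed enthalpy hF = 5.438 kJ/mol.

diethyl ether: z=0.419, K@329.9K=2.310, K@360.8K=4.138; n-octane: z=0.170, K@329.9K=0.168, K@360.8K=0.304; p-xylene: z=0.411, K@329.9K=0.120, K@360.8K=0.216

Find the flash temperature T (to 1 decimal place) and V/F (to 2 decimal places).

Adiabatic flash: solve Rachford–Rice at each trial T, then check hF = ψ·hV(T) + (1−ψ)·hL(T).
  T = 329.9 K: K = (2.310, 0.168, 0.120), RR gives ψ = 0.040, H_out = 1.125 kJ/mol
  T = 360.8 K: K = (4.138, 0.304, 0.216), RR gives ψ = 0.367, H_out = 14.608 kJ/mol
  T = 345.4 K: K = (3.135, 0.229, 0.163), RR gives ψ = 0.240, H_out = 9.083 kJ/mol
  T = 337.6 K: K = (2.698, 0.197, 0.140), RR gives ψ = 0.155, H_out = 5.559 kJ/mol
  T = 333.8 K: K = (2.501, 0.182, 0.130), RR gives ψ = 0.103, H_out = 3.527 kJ/mol
  T = 335.7 K: K = (2.598, 0.189, 0.135), RR gives ψ = 0.130, H_out = 4.575 kJ/mol
Linear interpolation between T = 335.7 (H_out = 4.575) and T = 337.6 (H_out = 5.559) on hF = 5.438 gives T ≈ 337.4 K, at which ψ = 0.15.

T = 337.4 K, V/F = 0.15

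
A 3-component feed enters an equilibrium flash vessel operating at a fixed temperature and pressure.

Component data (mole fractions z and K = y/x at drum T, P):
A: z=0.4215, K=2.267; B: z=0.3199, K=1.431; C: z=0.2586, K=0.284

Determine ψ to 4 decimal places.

ψ = 0.7230

Let ψ = V/F and solve Σ zᵢ(Kᵢ−1)/(1+ψ(Kᵢ−1)) = 0.
Check two-phase: ΣzᵢKᵢ = 1.4868 > 1 and Σzᵢ/Kᵢ = 1.3200 > 1, so g(0) = 0.4868 > 0 and g(1) = -0.3200 < 0.
Newton–Raphson from ψ = 0.5:
  ψ = 0.5000: g = 0.15195, g' = -0.6155 → ψ = 0.7469
  ψ = 0.7469: g = -0.01932, g' = -0.8252 → ψ = 0.7235
  ψ = 0.7235: g = -0.00043, g' = -0.7894 → ψ = 0.7230
Converged at ψ = 0.7230.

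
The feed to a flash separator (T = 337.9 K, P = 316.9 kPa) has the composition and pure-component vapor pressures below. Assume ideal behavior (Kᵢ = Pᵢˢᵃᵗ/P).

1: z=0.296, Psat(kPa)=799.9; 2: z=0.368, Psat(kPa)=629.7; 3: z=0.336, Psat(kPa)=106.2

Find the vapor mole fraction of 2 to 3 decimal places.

Raoult's law: Kᵢ = Pᵢˢᵃᵗ/P = Pᵢˢᵃᵗ/316.9.
  K_1 = 799.9/316.9 = 2.52414, K_2 = 629.7/316.9 = 1.98706, K_3 = 106.2/316.9 = 0.33512
Let β = V/F and solve Σ zᵢ(Kᵢ−1)/(1+β(Kᵢ−1)) = 0.
Check two-phase: ΣzᵢKᵢ = 1.591 > 1 and Σzᵢ/Kᵢ = 1.305 > 1, so g(0) = 0.591 > 0 and g(1) = -0.305 < 0.
Iterate (Newton) starting at β = 0.68:
  β = 0.680: g = 0.0311, g' = -0.789 → β = 0.719
Converged at β = 0.719.
Compositions from xᵢ = zᵢ/(1+β(Kᵢ−1)), yᵢ = Kᵢxᵢ:
  1: x = 0.141, y = 0.357
  2: x = 0.215, y = 0.428
  3: x = 0.643, y = 0.216

y_2 = 0.428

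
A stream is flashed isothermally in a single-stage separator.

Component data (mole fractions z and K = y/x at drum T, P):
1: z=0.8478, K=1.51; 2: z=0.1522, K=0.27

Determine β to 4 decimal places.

Rachford–Rice: g(β) = Σ zᵢ(Kᵢ−1)/(1+β(Kᵢ−1)) = 0.
Feasibility: ΣzᵢKᵢ = 1.3213, Σzᵢ/Kᵢ = 1.1252 — both > 1, two phases present.
Binary case is linear: z₁(K₁−1)(1+β(K₂−1)) + z₂(K₂−1)(1+β(K₁−1)) = 0
⇒ β = [z₁(K₁−1)+z₂(K₂−1)] / [−(K₁−1)(K₂−1)] = 0.32127/0.37230 = 0.8629

β = 0.8629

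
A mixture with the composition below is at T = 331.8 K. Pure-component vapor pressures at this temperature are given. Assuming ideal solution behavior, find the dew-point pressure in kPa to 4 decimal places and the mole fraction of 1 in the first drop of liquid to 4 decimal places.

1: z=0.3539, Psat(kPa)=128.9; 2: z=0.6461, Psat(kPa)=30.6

Pdew = 41.9113 kPa, x_1 = 0.1151

At the dew point ψ → 1, so Σzᵢ/Kᵢ = 1 with Kᵢ = Pᵢˢᵃᵗ/P ⇒ 1/P = Σzᵢ/Pᵢˢᵃᵗ.
1/P = 0.3539/128.9 + 0.6461/30.6 = 0.0238599 ⇒ P = 41.9113 kPa
xᵢ = zᵢP/Pᵢˢᵃᵗ ⇒ x_1 = 0.3539·41.9113/128.9 = 0.1151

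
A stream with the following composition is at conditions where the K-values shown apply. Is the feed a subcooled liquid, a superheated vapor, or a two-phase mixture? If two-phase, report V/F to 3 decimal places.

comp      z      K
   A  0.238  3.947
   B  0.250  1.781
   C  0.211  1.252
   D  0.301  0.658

superheated vapor

ΣzᵢKᵢ = 1.847; Σzᵢ/Kᵢ = 0.827.
Since Σzᵢ/Kᵢ < 1 the mixture is above its dew point — single vapor phase.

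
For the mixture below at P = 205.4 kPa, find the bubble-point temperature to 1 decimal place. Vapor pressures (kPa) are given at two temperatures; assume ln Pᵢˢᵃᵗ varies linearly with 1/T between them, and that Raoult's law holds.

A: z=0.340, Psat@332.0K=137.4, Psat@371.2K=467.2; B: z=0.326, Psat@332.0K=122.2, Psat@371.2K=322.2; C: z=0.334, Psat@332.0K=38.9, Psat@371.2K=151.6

T = 355.7 K

Bubble-point temperature: ΣzᵢPᵢˢᵃᵗ(T) = P. Interpolate ln Pᵢˢᵃᵗ = aᵢ + bᵢ/T.
  T = 332.0 K: ΣzᵢPᵢˢᵃᵗ = 99.55 kPa
  T = 371.2 K: ΣzᵢPᵢˢᵃᵗ = 314.52 kPa
  T = 351.6 K: ΣzᵢPᵢˢᵃᵗ = 182.23 kPa
  T = 361.4 K: ΣzᵢPᵢˢᵃᵗ = 241.04 kPa
  T = 356.5 K: ΣzᵢPᵢˢᵃᵗ = 209.96 kPa
  T = 354.1 K: ΣzᵢPᵢˢᵃᵗ = 195.97 kPa
Interpolating between 354.1 K and 356.5 K gives T ≈ 355.7 K.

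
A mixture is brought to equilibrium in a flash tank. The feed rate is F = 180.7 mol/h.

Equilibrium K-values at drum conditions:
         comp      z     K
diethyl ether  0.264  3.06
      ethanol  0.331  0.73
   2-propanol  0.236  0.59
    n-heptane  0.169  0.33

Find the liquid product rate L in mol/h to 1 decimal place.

Material balance + equilibrium reduce to Σ zᵢ(Kᵢ−1)/(1+β(Kᵢ−1)) = 0.
Feasibility: ΣzᵢKᵢ = 1.244, Σzᵢ/Kᵢ = 1.452 — both > 1, two phases present.
Newton–Raphson from β = 0.32:
  β = 0.320: g = -0.0256, g' = -0.611 → β = 0.278
  β = 0.278: g = 0.0007, g' = -0.646 → β = 0.279
Converged at β = 0.279.
Then V = β·F = 0.2793·180.7 = 50.5 mol/h and L = F − V = 130.2 mol/h.

L = 130.2 mol/h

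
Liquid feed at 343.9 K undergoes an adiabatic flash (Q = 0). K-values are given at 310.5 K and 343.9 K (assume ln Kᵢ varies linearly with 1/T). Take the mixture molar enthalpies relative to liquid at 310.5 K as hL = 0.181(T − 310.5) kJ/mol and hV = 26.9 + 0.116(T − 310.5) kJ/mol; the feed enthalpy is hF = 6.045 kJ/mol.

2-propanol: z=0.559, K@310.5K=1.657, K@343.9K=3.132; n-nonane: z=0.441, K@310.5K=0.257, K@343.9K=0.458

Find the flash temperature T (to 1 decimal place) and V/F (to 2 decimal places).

T = 313.9 K, V/F = 0.20

Adiabatic flash: solve Rachford–Rice at each trial T, then check hF = ψ·hV(T) + (1−ψ)·hL(T).
  T = 310.5 K: K = (1.657, 0.257), RR gives ψ = 0.081, H_out = 2.182 kJ/mol
  T = 343.9 K: K = (3.132, 0.458), RR gives ψ = 0.825, H_out = 26.435 kJ/mol
  T = 327.2 K: K = (2.315, 0.348), RR gives ψ = 0.522, H_out = 16.507 kJ/mol
  T = 318.9 K: K = (1.969, 0.301), RR gives ψ = 0.344, H_out = 10.594 kJ/mol
  T = 314.7 K: K = (1.808, 0.278), RR gives ψ = 0.229, H_out = 6.859 kJ/mol
  T = 312.6 K: K = (1.732, 0.267), RR gives ψ = 0.160, H_out = 4.671 kJ/mol
Linear interpolation between T = 312.6 (H_out = 4.671) and T = 314.7 (H_out = 6.859) on hF = 6.045 gives T ≈ 313.9 K, at which ψ = 0.20.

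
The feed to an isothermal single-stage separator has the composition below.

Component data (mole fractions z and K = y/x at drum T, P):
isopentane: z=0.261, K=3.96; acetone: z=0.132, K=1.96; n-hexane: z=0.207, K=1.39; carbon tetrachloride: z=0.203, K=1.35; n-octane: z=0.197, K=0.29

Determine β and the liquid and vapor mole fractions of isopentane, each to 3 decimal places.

Material balance + equilibrium reduce to Σ zᵢ(Kᵢ−1)/(1+β(Kᵢ−1)) = 0.
Check two-phase: ΣzᵢKᵢ = 1.911 > 1 and Σzᵢ/Kᵢ = 1.112 > 1, so g(0) = 0.911 > 0 and g(1) = -0.112 < 0.
Iterate (Newton) starting at β = 0.5:
  β = 0.500: g = 0.3083, g' = -0.706 → β = 0.937
  β = 0.937: g = -0.0334, g' = -1.110 → β = 0.907
  β = 0.907: g = -0.0015, g' = -1.017 → β = 0.905
Converged at β = 0.905.
Compositions from xᵢ = zᵢ/(1+β(Kᵢ−1)), yᵢ = Kᵢxᵢ:
  isopentane: x = 0.071, y = 0.281
  acetone: x = 0.071, y = 0.138
  n-hexane: x = 0.153, y = 0.213
  carbon tetrachloride: x = 0.154, y = 0.208
  n-octane: x = 0.551, y = 0.160

β = 0.905, x_isopentane = 0.071, y_isopentane = 0.281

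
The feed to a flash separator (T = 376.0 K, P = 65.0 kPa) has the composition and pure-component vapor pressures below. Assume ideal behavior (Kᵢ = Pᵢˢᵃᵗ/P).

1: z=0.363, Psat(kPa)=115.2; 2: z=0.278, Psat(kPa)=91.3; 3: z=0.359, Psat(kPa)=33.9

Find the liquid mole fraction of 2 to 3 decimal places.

Raoult's law: Kᵢ = Pᵢˢᵃᵗ/P = Pᵢˢᵃᵗ/65.0.
  K_1 = 115.2/65.0 = 1.77231, K_2 = 91.3/65.0 = 1.40462, K_3 = 33.9/65.0 = 0.52154
Let β = V/F and solve Σ zᵢ(Kᵢ−1)/(1+β(Kᵢ−1)) = 0.
g(0) = ΣzᵢKᵢ − 1 = 0.221 and g(1) = 1 − Σzᵢ/Kᵢ = -0.091, so a root lies in (0, 1).
Newton–Raphson from β = 0.59:
  β = 0.590: g = 0.0441, g' = -0.291 → β = 0.741
  β = 0.741: g = -0.0013, g' = -0.312 → β = 0.737
Converged at β = 0.737.
Compositions from xᵢ = zᵢ/(1+β(Kᵢ−1)), yᵢ = Kᵢxᵢ:
  1: x = 0.231, y = 0.410
  2: x = 0.214, y = 0.301
  3: x = 0.555, y = 0.289

x_2 = 0.214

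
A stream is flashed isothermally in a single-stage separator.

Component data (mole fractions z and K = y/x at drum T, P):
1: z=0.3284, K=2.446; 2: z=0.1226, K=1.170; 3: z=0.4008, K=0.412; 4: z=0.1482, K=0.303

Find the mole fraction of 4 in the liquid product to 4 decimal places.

Rachford–Rice: g(V/F) = Σ zᵢ(Kᵢ−1)/(1+V/F(Kᵢ−1)) = 0.
Check two-phase: ΣzᵢKᵢ = 1.1567 > 1 and Σzᵢ/Kᵢ = 1.7010 > 1, so g(0) = 0.1567 > 0 and g(1) = -0.7010 < 0.
Iterate (Newton) starting at V/F = 0.5:
  V/F = 0.5000: g = -0.19755, g' = -0.6819 → V/F = 0.2103
  V/F = 0.2103: g = -0.00572, g' = -0.6863 → V/F = 0.2020
Converged at V/F = 0.2020.
Compositions from xᵢ = zᵢ/(1+V/F(Kᵢ−1)), yᵢ = Kᵢxᵢ:
  1: x = 0.2542, y = 0.6217
  2: x = 0.1185, y = 0.1387
  3: x = 0.4548, y = 0.1874
  4: x = 0.1725, y = 0.0523

x_4 = 0.1725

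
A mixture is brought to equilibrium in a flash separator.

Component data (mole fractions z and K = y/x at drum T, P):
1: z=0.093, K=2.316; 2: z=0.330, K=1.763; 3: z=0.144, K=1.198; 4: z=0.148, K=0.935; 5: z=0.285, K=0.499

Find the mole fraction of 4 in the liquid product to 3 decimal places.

Rachford–Rice: g(β) = Σ zᵢ(Kᵢ−1)/(1+β(Kᵢ−1)) = 0.
Feasibility: ΣzᵢKᵢ = 1.250, Σzᵢ/Kᵢ = 1.077 — both > 1, two phases present.
Newton–Raphson from β = 0.5:
  β = 0.500: g = 0.0816, g' = -0.292 → β = 0.779
  β = 0.779: g = -0.0014, g' = -0.312 → β = 0.775
Converged at β = 0.775.
Compositions from xᵢ = zᵢ/(1+β(Kᵢ−1)), yᵢ = Kᵢxᵢ:
  1: x = 0.046, y = 0.107
  2: x = 0.207, y = 0.366
  3: x = 0.125, y = 0.150
  4: x = 0.156, y = 0.146
  5: x = 0.466, y = 0.232

x_4 = 0.156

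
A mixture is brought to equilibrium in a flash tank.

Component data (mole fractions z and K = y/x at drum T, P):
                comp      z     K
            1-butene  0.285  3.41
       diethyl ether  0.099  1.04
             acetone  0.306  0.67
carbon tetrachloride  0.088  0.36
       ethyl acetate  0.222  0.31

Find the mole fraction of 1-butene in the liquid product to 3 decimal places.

Rachford–Rice: g(β) = Σ zᵢ(Kᵢ−1)/(1+β(Kᵢ−1)) = 0.
g(0) = ΣzᵢKᵢ − 1 = 0.380 and g(1) = 1 − Σzᵢ/Kᵢ = -0.596, so a root lies in (0, 1).
Iterate (Newton) starting at β = 0.5:
  β = 0.500: g = -0.1222, g' = -0.713 → β = 0.328
  β = 0.328: g = 0.0046, g' = -0.792 → β = 0.334
Converged at β = 0.334.
Compositions from xᵢ = zᵢ/(1+β(Kᵢ−1)), yᵢ = Kᵢxᵢ:
  1-butene: x = 0.158, y = 0.538
  diethyl ether: x = 0.098, y = 0.102
  acetone: x = 0.344, y = 0.230
  carbon tetrachloride: x = 0.112, y = 0.040
  ethyl acetate: x = 0.289, y = 0.089

x_1-butene = 0.158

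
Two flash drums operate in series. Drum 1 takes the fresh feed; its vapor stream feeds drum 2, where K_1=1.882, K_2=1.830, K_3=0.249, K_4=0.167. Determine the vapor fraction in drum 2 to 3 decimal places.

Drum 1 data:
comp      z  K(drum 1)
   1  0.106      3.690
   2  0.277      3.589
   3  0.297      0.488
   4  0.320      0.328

V/F (drum 2) = 0.467

Drum 1:
Iterate (Newton) starting at ψ₁ = 0.61:
  ψ₁ = 0.610: g = -0.1995, g' = -0.969 → ψ₁ = 0.404
Converged at ψ₁ = 0.404.
Drum-1 compositions:
  1: x = 0.051, y = 0.187
  2: x = 0.135, y = 0.486
  3: x = 0.375, y = 0.183
  4: x = 0.439, y = 0.144
Drum-2 feed = drum-1 vapor: z₂ = (0.1874, 0.4857, 0.1828, 0.1441).
Drum 2:
Rachford–Rice: g(ψ₂) = Σ zᵢ(Kᵢ−1)/(1+ψ₂(Kᵢ−1)) = 0.
g(0) = ΣzᵢKᵢ − 1 = 0.311 and g(1) = 1 − Σzᵢ/Kᵢ = -0.962, so a root lies in (0, 1).
Newton–Raphson from ψ₂ = 0.36:
  ψ₂ = 0.360: g = 0.0763, g' = -0.680 → ψ₂ = 0.472
  ψ₂ = 0.472: g = -0.0042, g' = -0.765 → ψ₂ = 0.467
Converged at ψ₂ = 0.467.
  1: x = 0.133, y = 0.250
  2: x = 0.350, y = 0.641
  3: x = 0.281, y = 0.070
  4: x = 0.236, y = 0.039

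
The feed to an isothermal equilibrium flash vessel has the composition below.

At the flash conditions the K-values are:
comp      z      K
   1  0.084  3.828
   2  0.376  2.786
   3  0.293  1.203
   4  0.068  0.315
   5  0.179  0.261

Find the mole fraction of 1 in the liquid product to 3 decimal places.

x_1 = 0.026

Newton–Raphson from β = 0.5:
  β = 0.500: g = 0.2265, g' = -0.780 → β = 0.791
  β = 0.791: g = -0.0166, g' = -0.997 → β = 0.774
Converged at β = 0.774.
Compositions from xᵢ = zᵢ/(1+β(Kᵢ−1)), yᵢ = Kᵢxᵢ:
  1: x = 0.026, y = 0.101
  2: x = 0.158, y = 0.440
  3: x = 0.253, y = 0.305
  4: x = 0.145, y = 0.046
  5: x = 0.418, y = 0.109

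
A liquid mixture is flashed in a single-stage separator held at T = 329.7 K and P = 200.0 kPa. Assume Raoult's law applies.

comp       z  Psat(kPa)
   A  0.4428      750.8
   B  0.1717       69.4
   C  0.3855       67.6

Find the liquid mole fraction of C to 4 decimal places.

Raoult's law: Kᵢ = Pᵢˢᵃᵗ/P = Pᵢˢᵃᵗ/200.0.
  K_A = 750.8/200.0 = 3.754000, K_B = 69.4/200.0 = 0.347000, K_C = 67.6/200.0 = 0.338000
Iterate (Newton) starting at ψ = 0.5:
  ψ = 0.5000: g = -0.03491, g' = -1.1333 → ψ = 0.4692
  ψ = 0.4692: g = 0.00019, g' = -1.1469 → ψ = 0.4694
Converged at ψ = 0.4694.
Compositions from xᵢ = zᵢ/(1+ψ(Kᵢ−1)), yᵢ = Kᵢxᵢ:
  A: x = 0.1931, y = 0.7251
  B: x = 0.2476, y = 0.0859
  C: x = 0.5593, y = 0.1890

x_C = 0.5593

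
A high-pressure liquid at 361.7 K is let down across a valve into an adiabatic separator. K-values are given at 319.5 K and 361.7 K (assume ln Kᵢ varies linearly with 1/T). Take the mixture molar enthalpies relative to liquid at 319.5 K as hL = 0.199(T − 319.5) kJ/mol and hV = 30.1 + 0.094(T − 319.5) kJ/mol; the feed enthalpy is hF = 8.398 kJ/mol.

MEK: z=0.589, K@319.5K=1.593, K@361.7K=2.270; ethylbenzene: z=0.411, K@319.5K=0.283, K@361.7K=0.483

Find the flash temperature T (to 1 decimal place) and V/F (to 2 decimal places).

T = 325.2 K, V/F = 0.25

Adiabatic flash: solve Rachford–Rice at each trial T, then check hF = ψ·hV(T) + (1−ψ)·hL(T).
  T = 319.5 K: K = (1.593, 0.283), RR gives ψ = 0.128, H_out = 3.865 kJ/mol
  T = 361.7 K: K = (2.270, 0.483), RR gives ψ = 0.816, H_out = 29.335 kJ/mol
  T = 340.6 K: K = (1.923, 0.376), RR gives ψ = 0.498, H_out = 18.092 kJ/mol
  T = 330.1 K: K = (1.756, 0.328), RR gives ψ = 0.333, H_out = 11.754 kJ/mol
  T = 324.8 K: K = (1.674, 0.305), RR gives ψ = 0.238, H_out = 8.073 kJ/mol
  T = 327.5 K: K = (1.716, 0.317), RR gives ψ = 0.287, H_out = 10.002 kJ/mol
  T = 326.1 K: K = (1.694, 0.310), RR gives ψ = 0.262, H_out = 9.017 kJ/mol
Linear interpolation between T = 324.8 (H_out = 8.073) and T = 326.1 (H_out = 9.017) on hF = 8.398 gives T ≈ 325.2 K, at which ψ = 0.25.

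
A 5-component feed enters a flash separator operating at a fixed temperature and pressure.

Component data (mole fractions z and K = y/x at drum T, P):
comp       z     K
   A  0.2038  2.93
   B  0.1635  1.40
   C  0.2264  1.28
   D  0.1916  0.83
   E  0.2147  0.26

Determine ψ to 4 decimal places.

ψ = 0.5418

Newton–Raphson from ψ = 0.5:
  ψ = 0.5000: g = 0.02249, g' = -0.5313 → ψ = 0.5423
  ψ = 0.5423: g = -0.00031, g' = -0.5470 → ψ = 0.5418
Converged at ψ = 0.5418.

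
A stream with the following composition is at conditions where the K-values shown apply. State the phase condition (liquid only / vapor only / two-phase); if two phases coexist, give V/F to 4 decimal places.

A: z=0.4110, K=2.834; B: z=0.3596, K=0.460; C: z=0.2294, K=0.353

ΣzᵢKᵢ = 1.4112; Σzᵢ/Kᵢ = 1.5766.
Both exceed 1, so a two-phase solution exists.
Newton–Raphson from ψ = 0.5:
  ψ = 0.5000: g = -0.09220, g' = -0.7828 → ψ = 0.3822
  ψ = 0.3822: g = 0.00127, g' = -0.8138 → ψ = 0.3838
Converged at ψ = 0.3838.

two-phase, V/F = 0.3838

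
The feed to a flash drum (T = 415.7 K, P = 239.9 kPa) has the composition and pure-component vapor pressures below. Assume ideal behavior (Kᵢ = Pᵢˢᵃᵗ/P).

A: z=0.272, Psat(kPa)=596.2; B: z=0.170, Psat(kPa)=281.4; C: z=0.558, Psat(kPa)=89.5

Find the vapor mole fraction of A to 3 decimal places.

Raoult's law: Kᵢ = Pᵢˢᵃᵗ/P = Pᵢˢᵃᵗ/239.9.
  K_A = 596.2/239.9 = 2.48520, K_B = 281.4/239.9 = 1.17299, K_C = 89.5/239.9 = 0.37307
Rachford–Rice: g(ψ) = Σ zᵢ(Kᵢ−1)/(1+ψ(Kᵢ−1)) = 0.
Feasibility: ΣzᵢKᵢ = 1.084, Σzᵢ/Kᵢ = 1.750 — both > 1, two phases present.
Iterate (Newton) starting at ψ = 0.5:
  ψ = 0.500: g = -0.2507, g' = -0.667 → ψ = 0.124
  ψ = 0.124: g = -0.0096, g' = -0.690 → ψ = 0.110
  ψ = 0.110: g = 0.0001, g' = -0.701 → ψ = 0.111
Converged at ψ = 0.111.
Compositions from xᵢ = zᵢ/(1+ψ(Kᵢ−1)), yᵢ = Kᵢxᵢ:
  A: x = 0.234, y = 0.581
  B: x = 0.167, y = 0.196
  C: x = 0.600, y = 0.224

y_A = 0.581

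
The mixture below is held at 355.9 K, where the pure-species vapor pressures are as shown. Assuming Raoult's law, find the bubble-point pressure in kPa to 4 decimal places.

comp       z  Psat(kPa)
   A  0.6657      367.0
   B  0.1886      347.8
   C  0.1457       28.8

At the bubble point ψ → 0, so ΣzᵢKᵢ = 1 with Kᵢ = Pᵢˢᵃᵗ/P ⇒ P = ΣzᵢPᵢˢᵃᵗ.
P = 0.6657·367.0 + 0.1886·347.8 + 0.1457·28.8 = 314.1031 kPa

Pbub = 314.1031 kPa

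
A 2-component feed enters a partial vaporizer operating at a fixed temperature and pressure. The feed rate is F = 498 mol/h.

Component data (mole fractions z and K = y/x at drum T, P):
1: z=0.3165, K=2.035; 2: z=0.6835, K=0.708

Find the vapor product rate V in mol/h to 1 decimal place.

V = 210.9 mol/h

Let β = V/F and solve Σ zᵢ(Kᵢ−1)/(1+β(Kᵢ−1)) = 0.
Check two-phase: ΣzᵢKᵢ = 1.1280 > 1 and Σzᵢ/Kᵢ = 1.1209 > 1, so g(0) = 0.1280 > 0 and g(1) = -0.1209 < 0.
Newton–Raphson from β = 0.5:
  β = 0.5000: g = -0.01784, g' = -0.2271 → β = 0.4215
  β = 0.4215: g = 0.00049, g' = -0.2401 → β = 0.4235
Converged at β = 0.4235.
Then V = β·F = 0.4235·498 = 210.9 mol/h and L = F − V = 287.1 mol/h.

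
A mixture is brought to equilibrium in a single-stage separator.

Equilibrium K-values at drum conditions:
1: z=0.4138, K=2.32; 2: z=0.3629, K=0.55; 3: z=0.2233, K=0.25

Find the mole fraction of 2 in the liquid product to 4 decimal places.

Rachford–Rice: g(ψ) = Σ zᵢ(Kᵢ−1)/(1+ψ(Kᵢ−1)) = 0.
Check two-phase: ΣzᵢKᵢ = 1.2154 > 1 and Σzᵢ/Kᵢ = 1.7314 > 1, so g(0) = 0.2154 > 0 and g(1) = -0.7314 < 0.
Newton iteration, ψ⁰ = 0.5:
  ψ = 0.5000: g = -0.14963, g' = -0.7056 → ψ = 0.2879
  ψ = 0.2879: g = -0.00542, g' = -0.6799 → ψ = 0.2799
  ψ = 0.2799: g = 0.00001, g' = -0.6818 → ψ = 0.2800
Converged at ψ = 0.2800.
Compositions from xᵢ = zᵢ/(1+ψ(Kᵢ−1)), yᵢ = Kᵢxᵢ:
  1: x = 0.3021, y = 0.7010
  2: x = 0.4152, y = 0.2284
  3: x = 0.2826, y = 0.0707

x_2 = 0.4152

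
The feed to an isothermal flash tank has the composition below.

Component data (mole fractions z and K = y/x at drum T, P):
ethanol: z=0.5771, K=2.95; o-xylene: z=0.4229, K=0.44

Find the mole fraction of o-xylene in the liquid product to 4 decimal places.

Material balance + equilibrium reduce to Σ zᵢ(Kᵢ−1)/(1+ψ(Kᵢ−1)) = 0.
Check two-phase: ΣzᵢKᵢ = 1.8885 > 1 and Σzᵢ/Kᵢ = 1.1568 > 1, so g(0) = 0.8885 > 0 and g(1) = -0.1568 < 0.
Newton iteration, ψ⁰ = 0.5:
  ψ = 0.5000: g = 0.24087, g' = -0.8184 → ψ = 0.7943
  ψ = 0.7943: g = 0.01493, g' = -0.7680 → ψ = 0.8138
  ψ = 0.8138: g = -0.00007, g' = -0.7756 → ψ = 0.8137
Converged at ψ = 0.8137.
Compositions from xᵢ = zᵢ/(1+ψ(Kᵢ−1)), yᵢ = Kᵢxᵢ:
  ethanol: x = 0.2231, y = 0.6582
  o-xylene: x = 0.7769, y = 0.3418

x_o-xylene = 0.7769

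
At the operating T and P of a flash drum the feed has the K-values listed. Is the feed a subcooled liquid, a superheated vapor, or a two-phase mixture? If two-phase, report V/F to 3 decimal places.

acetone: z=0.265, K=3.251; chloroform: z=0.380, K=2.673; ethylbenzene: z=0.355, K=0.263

two-phase, V/F = 0.687

ΣzᵢKᵢ = 1.971; Σzᵢ/Kᵢ = 1.573.
Both exceed 1, so a two-phase solution exists.
Let ψ = V/F and solve Σ zᵢ(Kᵢ−1)/(1+ψ(Kᵢ−1)) = 0.
Newton–Raphson from ψ = 0.5:
  ψ = 0.500: g = 0.2125, g' = -1.096 → ψ = 0.694
  ψ = 0.694: g = -0.0084, g' = -1.240 → ψ = 0.687
Converged at ψ = 0.687.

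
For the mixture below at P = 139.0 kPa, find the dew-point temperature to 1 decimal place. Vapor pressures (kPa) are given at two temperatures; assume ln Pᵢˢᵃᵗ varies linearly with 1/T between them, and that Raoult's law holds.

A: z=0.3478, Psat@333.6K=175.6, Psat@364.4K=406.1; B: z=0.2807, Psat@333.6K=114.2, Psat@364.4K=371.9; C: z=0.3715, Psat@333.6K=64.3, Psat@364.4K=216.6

T = 342.6 K

Dew-point temperature: Σzᵢ·P/Pᵢˢᵃᵗ(T) = 1. Interpolate ln Pᵢˢᵃᵗ = aᵢ + bᵢ/T.
  T = 333.6 K: ΣzᵢP/Pᵢˢᵃᵗ = 1.4201
  T = 364.4 K: ΣzᵢP/Pᵢˢᵃᵗ = 0.4624
  T = 349.0 K: ΣzᵢP/Pᵢˢᵃᵗ = 0.7882
  T = 341.3 K: ΣzᵢP/Pᵢˢᵃᵗ = 1.0501
  T = 345.1 K: ΣzᵢP/Pᵢˢᵃᵗ = 0.9098
  T = 343.2 K: ΣzᵢP/Pᵢˢᵃᵗ = 0.9770
Interpolating between 341.3 K and 343.2 K gives T ≈ 342.6 K.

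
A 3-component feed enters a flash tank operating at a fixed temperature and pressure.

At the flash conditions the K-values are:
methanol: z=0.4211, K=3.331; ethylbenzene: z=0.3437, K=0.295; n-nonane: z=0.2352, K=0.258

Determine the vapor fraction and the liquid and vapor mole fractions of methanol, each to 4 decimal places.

Newton–Raphson from ψ = 0.5:
  ψ = 0.5000: g = -0.19839, g' = -1.2227 → ψ = 0.3377
  ψ = 0.3377: g = -0.00170, g' = -1.2412 → ψ = 0.3364
Converged at ψ = 0.3364.
Compositions from xᵢ = zᵢ/(1+ψ(Kᵢ−1)), yᵢ = Kᵢxᵢ:
  methanol: x = 0.2360, y = 0.7862
  ethylbenzene: x = 0.4505, y = 0.1329
  n-nonane: x = 0.3134, y = 0.0809

ψ = 0.3364, x_methanol = 0.2360, y_methanol = 0.7862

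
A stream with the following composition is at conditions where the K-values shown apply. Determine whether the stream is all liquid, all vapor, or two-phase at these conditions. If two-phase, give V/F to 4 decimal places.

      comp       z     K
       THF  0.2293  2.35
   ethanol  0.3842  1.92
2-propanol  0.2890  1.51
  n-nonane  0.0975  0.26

ΣzᵢKᵢ = 1.7383; Σzᵢ/Kᵢ = 0.8641.
Since Σzᵢ/Kᵢ < 1 the mixture is above its dew point — single vapor phase.

all vapor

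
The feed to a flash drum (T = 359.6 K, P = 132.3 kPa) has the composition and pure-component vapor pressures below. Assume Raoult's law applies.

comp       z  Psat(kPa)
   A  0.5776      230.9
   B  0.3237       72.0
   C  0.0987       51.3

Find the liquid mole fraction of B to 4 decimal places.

Raoult's law: Kᵢ = Pᵢˢᵃᵗ/P = Pᵢˢᵃᵗ/132.3.
  K_A = 230.9/132.3 = 1.745276, K_B = 72.0/132.3 = 0.544218, K_C = 51.3/132.3 = 0.387755
Rachford–Rice: g(β) = Σ zᵢ(Kᵢ−1)/(1+β(Kᵢ−1)) = 0.
Feasibility: ΣzᵢKᵢ = 1.2225, Σzᵢ/Kᵢ = 1.1803 — both > 1, two phases present.
Iterate (Newton) starting at β = 0.57:
  β = 0.5700: g = 0.00999, g' = -0.3681 → β = 0.5971
  β = 0.5971: g = -0.00006, g' = -0.3725 → β = 0.5970
Converged at β = 0.5970.
Compositions from xᵢ = zᵢ/(1+β(Kᵢ−1)), yᵢ = Kᵢxᵢ:
  A: x = 0.3997, y = 0.6977
  B: x = 0.4447, y = 0.2420
  C: x = 0.1556, y = 0.0603

x_B = 0.4447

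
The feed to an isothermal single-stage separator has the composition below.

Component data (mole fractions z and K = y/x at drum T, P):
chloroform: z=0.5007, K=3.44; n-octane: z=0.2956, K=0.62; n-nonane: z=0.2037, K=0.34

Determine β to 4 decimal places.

Material balance + equilibrium reduce to Σ zᵢ(Kᵢ−1)/(1+β(Kᵢ−1)) = 0.
Check two-phase: ΣzᵢKᵢ = 1.9749 > 1 and Σzᵢ/Kᵢ = 1.2214 > 1, so g(0) = 0.9749 > 0 and g(1) = -0.2214 < 0.
Newton–Raphson from β = 0.5:
  β = 0.5000: g = 0.21098, g' = -0.8676 → β = 0.7432
  β = 0.7432: g = 0.01384, g' = -0.8013 → β = 0.7605
  β = 0.7605: g = -0.00005, g' = -0.8077 → β = 0.7604
Converged at β = 0.7604.

β = 0.7604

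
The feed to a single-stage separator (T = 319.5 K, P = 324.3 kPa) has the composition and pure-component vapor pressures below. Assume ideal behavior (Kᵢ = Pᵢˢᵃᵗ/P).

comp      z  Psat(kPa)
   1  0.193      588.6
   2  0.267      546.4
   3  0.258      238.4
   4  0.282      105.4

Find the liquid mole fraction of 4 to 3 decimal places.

Raoult's law: Kᵢ = Pᵢˢᵃᵗ/P = Pᵢˢᵃᵗ/324.3.
  K_1 = 588.6/324.3 = 1.81499, K_2 = 546.4/324.3 = 1.68486, K_3 = 238.4/324.3 = 0.73512, K_4 = 105.4/324.3 = 0.32501
Let β = V/F and solve Σ zᵢ(Kᵢ−1)/(1+β(Kᵢ−1)) = 0.
Feasibility: ΣzᵢKᵢ = 1.081, Σzᵢ/Kᵢ = 1.483 — both > 1, two phases present.
Newton–Raphson from β = 0.33:
  β = 0.330: g = -0.0467, g' = -0.397 → β = 0.213
  β = 0.213: g = -0.0009, g' = -0.384 → β = 0.210
Converged at β = 0.210.
Compositions from xᵢ = zᵢ/(1+β(Kᵢ−1)), yᵢ = Kᵢxᵢ:
  1: x = 0.165, y = 0.299
  2: x = 0.233, y = 0.393
  3: x = 0.273, y = 0.201
  4: x = 0.329, y = 0.107

x_4 = 0.329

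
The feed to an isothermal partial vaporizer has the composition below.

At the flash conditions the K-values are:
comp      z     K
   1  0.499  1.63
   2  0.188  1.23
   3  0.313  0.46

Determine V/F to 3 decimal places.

Material balance + equilibrium reduce to Σ zᵢ(Kᵢ−1)/(1+V/F(Kᵢ−1)) = 0.
g(0) = ΣzᵢKᵢ − 1 = 0.189 and g(1) = 1 − Σzᵢ/Kᵢ = -0.139, so a root lies in (0, 1).
Iterate (Newton) starting at V/F = 0.44:
  V/F = 0.440: g = 0.0637, g' = -0.287 → V/F = 0.662
  V/F = 0.662: g = -0.0038, g' = -0.327 → V/F = 0.651
Converged at V/F = 0.651.

V/F = 0.651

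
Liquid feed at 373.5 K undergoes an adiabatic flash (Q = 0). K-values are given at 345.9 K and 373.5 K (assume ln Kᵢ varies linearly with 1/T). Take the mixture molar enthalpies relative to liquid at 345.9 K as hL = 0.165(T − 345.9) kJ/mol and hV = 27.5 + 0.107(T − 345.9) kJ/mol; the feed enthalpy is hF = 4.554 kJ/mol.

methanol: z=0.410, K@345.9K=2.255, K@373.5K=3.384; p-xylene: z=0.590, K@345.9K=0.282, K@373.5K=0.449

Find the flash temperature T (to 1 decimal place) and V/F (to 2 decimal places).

Adiabatic flash: solve Rachford–Rice at each trial T, then check hF = ψ·hV(T) + (1−ψ)·hL(T).
  T = 345.9 K: K = (2.255, 0.282), RR gives ψ = 0.101, H_out = 2.775 kJ/mol
  T = 373.5 K: K = (3.384, 0.449), RR gives ψ = 0.497, H_out = 17.416 kJ/mol
  T = 359.7 K: K = (2.784, 0.359), RR gives ψ = 0.309, H_out = 10.525 kJ/mol
  T = 352.8 K: K = (2.511, 0.319), RR gives ψ = 0.211, H_out = 6.869 kJ/mol
  T = 349.4 K: K = (2.383, 0.300), RR gives ψ = 0.159, H_out = 4.925 kJ/mol
  T = 347.6 K: K = (2.316, 0.291), RR gives ψ = 0.130, H_out = 3.841 kJ/mol
Linear interpolation between T = 347.6 (H_out = 3.841) and T = 349.4 (H_out = 4.925) on hF = 4.554 gives T ≈ 348.8 K, at which ψ = 0.15.

T = 348.8 K, V/F = 0.15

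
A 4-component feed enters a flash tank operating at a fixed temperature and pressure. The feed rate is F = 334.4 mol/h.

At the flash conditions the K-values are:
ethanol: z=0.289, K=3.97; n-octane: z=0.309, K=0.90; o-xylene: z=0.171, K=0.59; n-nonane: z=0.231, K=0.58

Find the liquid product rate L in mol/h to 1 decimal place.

Iterate (Newton) starting at β = 0.39:
  β = 0.390: g = 0.1661, g' = -0.650 → β = 0.646
  β = 0.646: g = 0.0327, g' = -0.433 → β = 0.721
  β = 0.721: g = 0.0012, g' = -0.404 → β = 0.724
Converged at β = 0.724.
Then V = β·F = 0.7241·334.4 = 242.1 mol/h and L = F − V = 92.3 mol/h.

L = 92.3 mol/h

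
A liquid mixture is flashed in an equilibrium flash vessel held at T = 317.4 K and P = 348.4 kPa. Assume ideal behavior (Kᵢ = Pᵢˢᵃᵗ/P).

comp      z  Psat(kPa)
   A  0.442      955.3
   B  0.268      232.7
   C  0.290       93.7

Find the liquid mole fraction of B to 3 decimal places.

Raoult's law: Kᵢ = Pᵢˢᵃᵗ/P = Pᵢˢᵃᵗ/348.4.
  K_A = 955.3/348.4 = 2.74196, K_B = 232.7/348.4 = 0.66791, K_C = 93.7/348.4 = 0.26894
Material balance + equilibrium reduce to Σ zᵢ(Kᵢ−1)/(1+ψ(Kᵢ−1)) = 0.
Check two-phase: ΣzᵢKᵢ = 1.469 > 1 and Σzᵢ/Kᵢ = 1.641 > 1, so g(0) = 0.469 > 0 and g(1) = -0.641 < 0.
Iterate (Newton) starting at ψ = 0.5:
  ψ = 0.500: g = -0.0293, g' = -0.811 → ψ = 0.464
Converged at ψ = 0.464.
Compositions from xᵢ = zᵢ/(1+ψ(Kᵢ−1)), yᵢ = Kᵢxᵢ:
  A: x = 0.245, y = 0.670
  B: x = 0.317, y = 0.212
  C: x = 0.439, y = 0.118

x_B = 0.317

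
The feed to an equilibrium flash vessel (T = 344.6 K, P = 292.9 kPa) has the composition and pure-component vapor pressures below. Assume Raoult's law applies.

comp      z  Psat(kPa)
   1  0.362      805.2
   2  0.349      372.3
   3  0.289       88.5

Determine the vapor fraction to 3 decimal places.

Raoult's law: Kᵢ = Pᵢˢᵃᵗ/P = Pᵢˢᵃᵗ/292.9.
  K_1 = 805.2/292.9 = 2.74906, K_2 = 372.3/292.9 = 1.27108, K_3 = 88.5/292.9 = 0.30215
Rachford–Rice: g(ψ) = Σ zᵢ(Kᵢ−1)/(1+ψ(Kᵢ−1)) = 0.
Check two-phase: ΣzᵢKᵢ = 1.526 > 1 and Σzᵢ/Kᵢ = 1.363 > 1, so g(0) = 0.526 > 0 and g(1) = -0.363 < 0.
Iterate (Newton) starting at ψ = 0.32:
  ψ = 0.320: g = 0.2333, g' = -0.710 → ψ = 0.649
  ψ = 0.649: g = 0.0087, g' = -0.731 → ψ = 0.660
Converged at ψ = 0.660.

ψ = 0.660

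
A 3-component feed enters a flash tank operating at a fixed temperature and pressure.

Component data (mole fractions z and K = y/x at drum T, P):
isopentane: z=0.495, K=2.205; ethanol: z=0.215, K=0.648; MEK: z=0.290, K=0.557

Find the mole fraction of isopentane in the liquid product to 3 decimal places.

Iterate (Newton) starting at ψ = 0.5:
  ψ = 0.500: g = 0.1153, g' = -0.413 → ψ = 0.779
  ψ = 0.779: g = 0.0071, g' = -0.374 → ψ = 0.798
Converged at ψ = 0.798.
Compositions from xᵢ = zᵢ/(1+ψ(Kᵢ−1)), yᵢ = Kᵢxᵢ:
  isopentane: x = 0.252, y = 0.556
  ethanol: x = 0.299, y = 0.194
  MEK: x = 0.449, y = 0.250

x_isopentane = 0.252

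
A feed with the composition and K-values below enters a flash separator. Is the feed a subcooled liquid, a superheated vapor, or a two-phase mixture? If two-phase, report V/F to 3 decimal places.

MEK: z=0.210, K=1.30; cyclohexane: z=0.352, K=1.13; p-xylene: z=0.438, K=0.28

ΣzᵢKᵢ = 0.793; Σzᵢ/Kᵢ = 2.037.
Since ΣzᵢKᵢ < 1 the mixture is below its bubble point — single liquid phase.

subcooled liquid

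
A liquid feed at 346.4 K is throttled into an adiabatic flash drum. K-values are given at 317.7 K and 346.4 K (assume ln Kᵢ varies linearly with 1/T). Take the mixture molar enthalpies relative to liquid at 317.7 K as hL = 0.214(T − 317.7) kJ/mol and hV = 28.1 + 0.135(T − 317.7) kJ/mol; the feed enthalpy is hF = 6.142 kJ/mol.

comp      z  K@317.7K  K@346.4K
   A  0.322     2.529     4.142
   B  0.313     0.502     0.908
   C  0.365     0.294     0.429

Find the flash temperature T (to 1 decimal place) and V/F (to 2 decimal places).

Adiabatic flash: solve Rachford–Rice at each trial T, then check hF = ψ·hV(T) + (1−ψ)·hL(T).
  T = 317.7 K: K = (2.529, 0.502, 0.294), RR gives ψ = 0.084, H_out = 2.350 kJ/mol
  T = 346.4 K: K = (4.142, 0.908, 0.429), RR gives ψ = 0.605, H_out = 21.765 kJ/mol
  T = 332.0 K: K = (3.268, 0.683, 0.358), RR gives ψ = 0.342, H_out = 12.275 kJ/mol
  T = 324.9 K: K = (2.886, 0.588, 0.325), RR gives ψ = 0.218, H_out = 7.542 kJ/mol
  T = 321.3 K: K = (2.703, 0.544, 0.309), RR gives ψ = 0.153, H_out = 5.020 kJ/mol
  T = 323.1 K: K = (2.794, 0.566, 0.317), RR gives ψ = 0.186, H_out = 6.296 kJ/mol
Linear interpolation between T = 321.3 (H_out = 5.020) and T = 323.1 (H_out = 6.296) on hF = 6.142 gives T ≈ 322.9 K, at which ψ = 0.18.

T = 322.9 K, V/F = 0.18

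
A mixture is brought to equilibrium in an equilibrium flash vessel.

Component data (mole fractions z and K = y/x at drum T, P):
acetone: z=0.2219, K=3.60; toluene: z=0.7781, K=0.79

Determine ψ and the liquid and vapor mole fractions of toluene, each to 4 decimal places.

Newton–Raphson from ψ = 0.5:
  ψ = 0.5000: g = 0.06827, g' = -0.3264 → ψ = 0.7092
  ψ = 0.7092: g = 0.01088, g' = -0.2329 → ψ = 0.7559
  ψ = 0.7559: g = 0.00033, g' = -0.2191 → ψ = 0.7574
Converged at ψ = 0.7574.
Compositions from xᵢ = zᵢ/(1+ψ(Kᵢ−1)), yᵢ = Kᵢxᵢ:
  acetone: x = 0.0747, y = 0.2690
  toluene: x = 0.9253, y = 0.7310

ψ = 0.7574, x_toluene = 0.9253, y_toluene = 0.7310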